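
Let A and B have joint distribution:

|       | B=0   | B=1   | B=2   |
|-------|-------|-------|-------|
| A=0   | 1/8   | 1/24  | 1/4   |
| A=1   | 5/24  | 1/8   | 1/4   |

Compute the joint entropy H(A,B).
H(A,B) = -Σ P(A,B) log₂ P(A,B), summed over the non-zero cells:
H(A,B) = -[(1/8)·log₂(1/8) + (1/24)·log₂(1/24) + (1/4)·log₂(1/4) + (5/24)·log₂(5/24) + (1/8)·log₂(1/8) + (1/4)·log₂(1/4)]
  = 0.3750 + 0.1910 + 0.5000 + 0.4715 + 0.3750 + 0.5000
  = 2.4125 bits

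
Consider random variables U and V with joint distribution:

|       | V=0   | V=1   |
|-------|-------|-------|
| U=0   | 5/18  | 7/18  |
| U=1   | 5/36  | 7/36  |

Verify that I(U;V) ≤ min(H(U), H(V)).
Marginal P(U) (row sums):
  P(U=0) = 5/18 + 7/18 = 2/3
  P(U=1) = 5/36 + 7/36 = 1/3
Marginal P(V) (column sums):
  P(V=0) = 5/18 + 5/36 = 5/12
  P(V=1) = 7/18 + 7/36 = 7/12

H(U) = -[(2/3)·log₂(2/3) + (1/3)·log₂(1/3)]
  = 0.3900 + 0.5283
  = 0.9183 bits
H(V) = -[(5/12)·log₂(5/12) + (7/12)·log₂(7/12)]
  = 0.5263 + 0.4536
  = 0.9799 bits
H(U,V) = -[(5/18)·log₂(5/18) + (7/18)·log₂(7/18) + (5/36)·log₂(5/36) + (7/36)·log₂(7/36)]
  = 0.5133 + 0.5299 + 0.3956 + 0.4594
  = 1.8982 bits

I(U;V) = H(U) + H(V) - H(U,V)
  = 0.9183 + 0.9799 - 1.8982
  = 0.0000 bits

min(H(U), H(V)) = min(0.9183, 0.9799) = 0.9183 bits
Since 0.0000 ≤ 0.9183, the bound is satisfied ✓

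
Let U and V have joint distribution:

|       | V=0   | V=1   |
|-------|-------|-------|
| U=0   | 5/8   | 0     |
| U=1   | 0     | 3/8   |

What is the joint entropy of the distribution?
H(U,V) = -Σ P(U,V) log₂ P(U,V), summed over the non-zero cells:
H(U,V) = -[(5/8)·log₂(5/8) + (3/8)·log₂(3/8)]
  = 0.4238 + 0.5306
  = 0.9544 bits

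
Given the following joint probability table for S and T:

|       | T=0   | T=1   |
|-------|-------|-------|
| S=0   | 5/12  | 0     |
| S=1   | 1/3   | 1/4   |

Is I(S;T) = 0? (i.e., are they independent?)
Marginal P(S) (row sums):
  P(S=0) = 5/12 + 0 = 5/12
  P(S=1) = 1/3 + 1/4 = 7/12
Marginal P(T) (column sums):
  P(T=0) = 5/12 + 1/3 = 3/4
  P(T=1) = 0 + 1/4 = 1/4

S and T are independent iff P(S=i,T=j) = P(S=i)·P(T=j) for every cell.
  P(S=0)·P(T=0) = 5/12 × 3/4 = 5/16, but P(S=0,T=0) = 5/12 ✗

No, S and T are not independent. Quantitatively, I(S;T) > 0:

H(S) = -[(5/12)·log₂(5/12) + (7/12)·log₂(7/12)]
  = 0.5263 + 0.4536
  = 0.9799 bits
H(T) = -[(3/4)·log₂(3/4) + (1/4)·log₂(1/4)]
  = 0.3113 + 0.5000
  = 0.8113 bits
H(S,T) = -[(5/12)·log₂(5/12) + (1/3)·log₂(1/3) + (1/4)·log₂(1/4)]
  = 0.5263 + 0.5283 + 0.5000
  = 1.5546 bits
I(S;T) = H(S) + H(T) - H(S,T) = 0.9799 + 0.8113 - 1.5546 = 0.2366 bits > 0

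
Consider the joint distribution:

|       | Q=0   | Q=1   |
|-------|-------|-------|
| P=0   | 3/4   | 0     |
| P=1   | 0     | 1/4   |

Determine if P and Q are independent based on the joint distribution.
Marginal P(P) (row sums):
  P(P=0) = 3/4 + 0 = 3/4
  P(P=1) = 0 + 1/4 = 1/4
Marginal P(Q) (column sums):
  P(Q=0) = 3/4 + 0 = 3/4
  P(Q=1) = 0 + 1/4 = 1/4

P and Q are independent iff P(P=i,Q=j) = P(P=i)·P(Q=j) for every cell.
  P(P=0)·P(Q=0) = 3/4 × 3/4 = 9/16, but P(P=0,Q=0) = 3/4 ✗

No, P and Q are not independent. Quantitatively, I(P;Q) > 0:

H(P) = -[(3/4)·log₂(3/4) + (1/4)·log₂(1/4)]
  = 0.3113 + 0.5000
  = 0.8113 bits
H(Q) = -[(3/4)·log₂(3/4) + (1/4)·log₂(1/4)]
  = 0.3113 + 0.5000
  = 0.8113 bits
H(P,Q) = -[(3/4)·log₂(3/4) + (1/4)·log₂(1/4)]
  = 0.3113 + 0.5000
  = 0.8113 bits
I(P;Q) = H(P) + H(Q) - H(P,Q) = 0.8113 + 0.8113 - 0.8113 = 0.8113 bits > 0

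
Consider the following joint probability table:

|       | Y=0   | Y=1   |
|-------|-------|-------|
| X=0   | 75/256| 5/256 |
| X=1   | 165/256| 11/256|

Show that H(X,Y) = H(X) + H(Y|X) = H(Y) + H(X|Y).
Marginal P(X) (row sums):
  P(X=0) = 75/256 + 5/256 = 5/16
  P(X=1) = 165/256 + 11/256 = 11/16
Marginal P(Y) (column sums):
  P(Y=0) = 75/256 + 165/256 = 15/16
  P(Y=1) = 5/256 + 11/256 = 1/16

Decomposition 1: H(X) + H(Y|X)
H(X) = -[(5/16)·log₂(5/16) + (11/16)·log₂(11/16)]
  = 0.5244 + 0.3716
  = 0.8960 bits
H(Y|X) = -Σ P(X,Y)·log₂ P(Y|X), where P(Y|X) = P(X,Y) / P(X)
  (X=0,Y=0): P(Y|X) = (75/256)/(5/16) = 15/16;  -(75/256)·log₂(15/16) = 0.0273
  (X=0,Y=1): P(Y|X) = (5/256)/(5/16) = 1/16;  -(5/256)·log₂(1/16) = 0.0781
  (X=1,Y=0): P(Y|X) = (165/256)/(11/16) = 15/16;  -(165/256)·log₂(15/16) = 0.0600
  (X=1,Y=1): P(Y|X) = (11/256)/(11/16) = 1/16;  -(11/256)·log₂(1/16) = 0.1719
H(Y|X) = 0.0273 + 0.0781 + 0.0600 + 0.1719
  = 0.3373 bits
H(X) + H(Y|X) = 0.8960 + 0.3373 = 1.2333 bits

Decomposition 2: H(Y) + H(X|Y)
H(Y) = -[(15/16)·log₂(15/16) + (1/16)·log₂(1/16)]
  = 0.0873 + 0.2500
  = 0.3373 bits
H(X|Y) = -Σ P(X,Y)·log₂ P(X|Y), where P(X|Y) = P(X,Y) / P(Y)
  (X=0,Y=0): P(X|Y) = (75/256)/(15/16) = 5/16;  -(75/256)·log₂(5/16) = 0.4916
  (X=0,Y=1): P(X|Y) = (5/256)/(1/16) = 5/16;  -(5/256)·log₂(5/16) = 0.0328
  (X=1,Y=0): P(X|Y) = (165/256)/(15/16) = 11/16;  -(165/256)·log₂(11/16) = 0.3484
  (X=1,Y=1): P(X|Y) = (11/256)/(1/16) = 11/16;  -(11/256)·log₂(11/16) = 0.0232
H(X|Y) = 0.4916 + 0.0328 + 0.3484 + 0.0232
  = 0.8960 bits
H(Y) + H(X|Y) = 0.3373 + 0.8960 = 1.2333 bits

Direct computation of the joint entropy:
H(X,Y) = -[(75/256)·log₂(75/256) + (5/256)·log₂(5/256) + (165/256)·log₂(165/256) + (11/256)·log₂(11/256)]
  = 0.5189 + 0.1109 + 0.4084 + 0.1951
  = 1.2333 bits

All three agree: H(X,Y) = 1.2333 bits ✓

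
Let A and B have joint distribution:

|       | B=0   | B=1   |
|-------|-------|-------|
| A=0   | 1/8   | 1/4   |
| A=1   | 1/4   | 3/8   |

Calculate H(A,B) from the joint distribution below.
H(A,B) = -Σ P(A,B) log₂ P(A,B), summed over the non-zero cells:
H(A,B) = -[(1/8)·log₂(1/8) + (1/4)·log₂(1/4) + (1/4)·log₂(1/4) + (3/8)·log₂(3/8)]
  = 0.3750 + 0.5000 + 0.5000 + 0.5306
  = 1.9056 bits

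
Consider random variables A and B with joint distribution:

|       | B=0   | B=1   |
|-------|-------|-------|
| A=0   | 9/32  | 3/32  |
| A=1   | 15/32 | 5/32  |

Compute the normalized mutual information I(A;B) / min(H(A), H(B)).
Marginal P(A) (row sums):
  P(A=0) = 9/32 + 3/32 = 3/8
  P(A=1) = 15/32 + 5/32 = 5/8
Marginal P(B) (column sums):
  P(B=0) = 9/32 + 15/32 = 3/4
  P(B=1) = 3/32 + 5/32 = 1/4

H(A) = -[(3/8)·log₂(3/8) + (5/8)·log₂(5/8)]
  = 0.5306 + 0.4238
  = 0.9544 bits
H(B) = -[(3/4)·log₂(3/4) + (1/4)·log₂(1/4)]
  = 0.3113 + 0.5000
  = 0.8113 bits
H(A,B) = -[(9/32)·log₂(9/32) + (3/32)·log₂(3/32) + (15/32)·log₂(15/32) + (5/32)·log₂(5/32)]
  = 0.5147 + 0.3202 + 0.5124 + 0.4184
  = 1.7657 bits

I(A;B) = H(A) + H(B) - H(A,B)
  = 0.9544 + 0.8113 - 1.7657
  = 0.0000 bits

min(H(A), H(B)) = min(0.9544, 0.8113) = 0.8113 bits
Normalized MI = 0.0000 / 0.8113 = 0.0000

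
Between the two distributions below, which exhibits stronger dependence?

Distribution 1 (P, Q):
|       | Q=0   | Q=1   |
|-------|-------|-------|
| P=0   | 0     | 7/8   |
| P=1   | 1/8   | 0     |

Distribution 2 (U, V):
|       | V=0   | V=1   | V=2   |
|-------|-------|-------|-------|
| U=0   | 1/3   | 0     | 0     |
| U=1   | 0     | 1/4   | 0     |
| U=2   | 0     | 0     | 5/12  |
Distribution 1 (P, Q):
Marginal P(P) (row sums):
  P(P=0) = 0 + 7/8 = 7/8
  P(P=1) = 1/8 + 0 = 1/8
Marginal P(Q) (column sums):
  P(Q=0) = 0 + 1/8 = 1/8
  P(Q=1) = 7/8 + 0 = 7/8

H(P) = -[(7/8)·log₂(7/8) + (1/8)·log₂(1/8)]
  = 0.1686 + 0.3750
  = 0.5436 bits
H(Q) = -[(1/8)·log₂(1/8) + (7/8)·log₂(7/8)]
  = 0.3750 + 0.1686
  = 0.5436 bits
H(P,Q) = -[(7/8)·log₂(7/8) + (1/8)·log₂(1/8)]
  = 0.1686 + 0.3750
  = 0.5436 bits

I(P;Q) = H(P) + H(Q) - H(P,Q)
  = 0.5436 + 0.5436 - 0.5436
  = 0.5436 bits

Distribution 2 (U, V):
Marginal P(U) (row sums):
  P(U=0) = 1/3 + 0 + 0 = 1/3
  P(U=1) = 0 + 1/4 + 0 = 1/4
  P(U=2) = 0 + 0 + 5/12 = 5/12
Marginal P(V) (column sums):
  P(V=0) = 1/3 + 0 + 0 = 1/3
  P(V=1) = 0 + 1/4 + 0 = 1/4
  P(V=2) = 0 + 0 + 5/12 = 5/12

H(U) = -[(1/3)·log₂(1/3) + (1/4)·log₂(1/4) + (5/12)·log₂(5/12)]
  = 0.5283 + 0.5000 + 0.5263
  = 1.5546 bits
H(V) = -[(1/3)·log₂(1/3) + (1/4)·log₂(1/4) + (5/12)·log₂(5/12)]
  = 0.5283 + 0.5000 + 0.5263
  = 1.5546 bits
H(U,V) = -[(1/3)·log₂(1/3) + (1/4)·log₂(1/4) + (5/12)·log₂(5/12)]
  = 0.5283 + 0.5000 + 0.5263
  = 1.5546 bits

I(U;V) = H(U) + H(V) - H(U,V)
  = 1.5546 + 1.5546 - 1.5546
  = 1.5546 bits

I(U;V) = 1.5546 bits > I(P;Q) = 0.5436 bits, so (U, V) has the higher mutual information (stronger dependence).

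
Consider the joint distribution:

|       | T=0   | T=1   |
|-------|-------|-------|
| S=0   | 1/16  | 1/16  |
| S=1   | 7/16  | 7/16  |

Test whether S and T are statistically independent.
Marginal P(S) (row sums):
  P(S=0) = 1/16 + 1/16 = 1/8
  P(S=1) = 7/16 + 7/16 = 7/8
Marginal P(T) (column sums):
  P(T=0) = 1/16 + 7/16 = 1/2
  P(T=1) = 1/16 + 7/16 = 1/2

S and T are independent iff P(S=i,T=j) = P(S=i)·P(T=j) for every cell.
  P(S=0)·P(T=0) = 1/8 × 1/2 = 1/16 = P(S=0,T=0) ✓
  P(S=0)·P(T=1) = 1/8 × 1/2 = 1/16 = P(S=0,T=1) ✓
  P(S=1)·P(T=0) = 7/8 × 1/2 = 7/16 = P(S=1,T=0) ✓
  P(S=1)·P(T=1) = 7/8 × 1/2 = 7/16 = P(S=1,T=1) ✓

Yes, S and T are independent: every cell factors, so I(S;T) = 0 bits.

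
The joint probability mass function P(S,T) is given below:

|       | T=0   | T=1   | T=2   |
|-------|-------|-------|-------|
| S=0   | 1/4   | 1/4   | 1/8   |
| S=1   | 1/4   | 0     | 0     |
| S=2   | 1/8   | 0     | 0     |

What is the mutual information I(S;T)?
Marginal P(S) (row sums):
  P(S=0) = 1/4 + 1/4 + 1/8 = 5/8
  P(S=1) = 1/4 + 0 + 0 = 1/4
  P(S=2) = 1/8 + 0 + 0 = 1/8
Marginal P(T) (column sums):
  P(T=0) = 1/4 + 1/4 + 1/8 = 5/8
  P(T=1) = 1/4 + 0 + 0 = 1/4
  P(T=2) = 1/8 + 0 + 0 = 1/8

H(S) = -[(5/8)·log₂(5/8) + (1/4)·log₂(1/4) + (1/8)·log₂(1/8)]
  = 0.4238 + 0.5000 + 0.3750
  = 1.2988 bits
H(T) = -[(5/8)·log₂(5/8) + (1/4)·log₂(1/4) + (1/8)·log₂(1/8)]
  = 0.4238 + 0.5000 + 0.3750
  = 1.2988 bits
H(S,T) = -[(1/4)·log₂(1/4) + (1/4)·log₂(1/4) + (1/8)·log₂(1/8) + (1/4)·log₂(1/4) + (1/8)·log₂(1/8)]
  = 0.5000 + 0.5000 + 0.3750 + 0.5000 + 0.3750
  = 2.2500 bits

I(S;T) = H(S) + H(T) - H(S,T)
  = 1.2988 + 1.2988 - 2.2500
  = 0.3476 bits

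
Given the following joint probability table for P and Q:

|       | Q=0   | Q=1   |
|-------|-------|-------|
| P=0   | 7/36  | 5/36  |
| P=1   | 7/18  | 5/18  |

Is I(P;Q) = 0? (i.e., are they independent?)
Marginal P(P) (row sums):
  P(P=0) = 7/36 + 5/36 = 1/3
  P(P=1) = 7/18 + 5/18 = 2/3
Marginal P(Q) (column sums):
  P(Q=0) = 7/36 + 7/18 = 7/12
  P(Q=1) = 5/36 + 5/18 = 5/12

P and Q are independent iff P(P=i,Q=j) = P(P=i)·P(Q=j) for every cell.
  P(P=0)·P(Q=0) = 1/3 × 7/12 = 7/36 = P(P=0,Q=0) ✓
  P(P=0)·P(Q=1) = 1/3 × 5/12 = 5/36 = P(P=0,Q=1) ✓
  P(P=1)·P(Q=0) = 2/3 × 7/12 = 7/18 = P(P=1,Q=0) ✓
  P(P=1)·P(Q=1) = 2/3 × 5/12 = 5/18 = P(P=1,Q=1) ✓

Yes, P and Q are independent: every cell factors, so I(P;Q) = 0 bits.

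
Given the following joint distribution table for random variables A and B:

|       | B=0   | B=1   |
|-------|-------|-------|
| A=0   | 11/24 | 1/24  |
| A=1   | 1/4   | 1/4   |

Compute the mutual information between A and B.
Marginal P(A) (row sums):
  P(A=0) = 11/24 + 1/24 = 1/2
  P(A=1) = 1/4 + 1/4 = 1/2
Marginal P(B) (column sums):
  P(B=0) = 11/24 + 1/4 = 17/24
  P(B=1) = 1/24 + 1/4 = 7/24

H(A) = -[(1/2)·log₂(1/2) + (1/2)·log₂(1/2)]
  = 0.5000 + 0.5000
  = 1.0000 bits
H(B) = -[(17/24)·log₂(17/24) + (7/24)·log₂(7/24)]
  = 0.3524 + 0.5185
  = 0.8709 bits
H(A,B) = -[(11/24)·log₂(11/24) + (1/24)·log₂(1/24) + (1/4)·log₂(1/4) + (1/4)·log₂(1/4)]
  = 0.5159 + 0.1910 + 0.5000 + 0.5000
  = 1.7069 bits

I(A;B) = H(A) + H(B) - H(A,B)
  = 1.0000 + 0.8709 - 1.7069
  = 0.1640 bits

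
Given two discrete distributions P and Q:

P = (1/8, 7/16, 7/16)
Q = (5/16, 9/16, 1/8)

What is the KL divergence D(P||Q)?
D(P||Q) = Σ P(i) log₂(P(i)/Q(i))
  i=0: (1/8) × log₂((1/8)/(5/16)) = (1/8) × log₂(2/5) = -0.1652
  i=1: (7/16) × log₂((7/16)/(9/16)) = (7/16) × log₂(7/9) = -0.1586
  i=2: (7/16) × log₂((7/16)/(1/8)) = (7/16) × log₂(7/2) = 0.7907
D(P||Q) = -0.1652 - 0.1586 + 0.7907
  = 0.4669 bits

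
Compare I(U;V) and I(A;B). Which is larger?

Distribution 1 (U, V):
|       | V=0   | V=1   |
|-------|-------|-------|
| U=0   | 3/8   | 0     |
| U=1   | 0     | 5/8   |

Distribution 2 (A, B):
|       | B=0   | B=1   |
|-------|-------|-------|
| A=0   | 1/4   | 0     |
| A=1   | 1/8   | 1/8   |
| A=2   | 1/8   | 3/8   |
Distribution 1 (U, V):
Marginal P(U) (row sums):
  P(U=0) = 3/8 + 0 = 3/8
  P(U=1) = 0 + 5/8 = 5/8
Marginal P(V) (column sums):
  P(V=0) = 3/8 + 0 = 3/8
  P(V=1) = 0 + 5/8 = 5/8

H(U) = -[(3/8)·log₂(3/8) + (5/8)·log₂(5/8)]
  = 0.5306 + 0.4238
  = 0.9544 bits
H(V) = -[(3/8)·log₂(3/8) + (5/8)·log₂(5/8)]
  = 0.5306 + 0.4238
  = 0.9544 bits
H(U,V) = -[(3/8)·log₂(3/8) + (5/8)·log₂(5/8)]
  = 0.5306 + 0.4238
  = 0.9544 bits

I(U;V) = H(U) + H(V) - H(U,V)
  = 0.9544 + 0.9544 - 0.9544
  = 0.9544 bits

Distribution 2 (A, B):
Marginal P(A) (row sums):
  P(A=0) = 1/4 + 0 = 1/4
  P(A=1) = 1/8 + 1/8 = 1/4
  P(A=2) = 1/8 + 3/8 = 1/2
Marginal P(B) (column sums):
  P(B=0) = 1/4 + 1/8 + 1/8 = 1/2
  P(B=1) = 0 + 1/8 + 3/8 = 1/2

H(A) = -[(1/4)·log₂(1/4) + (1/4)·log₂(1/4) + (1/2)·log₂(1/2)]
  = 0.5000 + 0.5000 + 0.5000
  = 1.5000 bits
H(B) = -[(1/2)·log₂(1/2) + (1/2)·log₂(1/2)]
  = 0.5000 + 0.5000
  = 1.0000 bits
H(A,B) = -[(1/4)·log₂(1/4) + (1/8)·log₂(1/8) + (1/8)·log₂(1/8) + (1/8)·log₂(1/8) + (3/8)·log₂(3/8)]
  = 0.5000 + 0.3750 + 0.3750 + 0.3750 + 0.5306
  = 2.1556 bits

I(A;B) = H(A) + H(B) - H(A,B)
  = 1.5000 + 1.0000 - 2.1556
  = 0.3444 bits

I(U;V) = 0.9544 bits > I(A;B) = 0.3444 bits, so (U, V) has the higher mutual information (stronger dependence).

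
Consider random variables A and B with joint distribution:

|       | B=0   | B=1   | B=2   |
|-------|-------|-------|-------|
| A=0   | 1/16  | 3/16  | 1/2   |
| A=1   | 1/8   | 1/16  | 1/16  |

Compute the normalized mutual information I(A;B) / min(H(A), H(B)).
Marginal P(A) (row sums):
  P(A=0) = 1/16 + 3/16 + 1/2 = 3/4
  P(A=1) = 1/8 + 1/16 + 1/16 = 1/4
Marginal P(B) (column sums):
  P(B=0) = 1/16 + 1/8 = 3/16
  P(B=1) = 3/16 + 1/16 = 1/4
  P(B=2) = 1/2 + 1/16 = 9/16

H(A) = -[(3/4)·log₂(3/4) + (1/4)·log₂(1/4)]
  = 0.3113 + 0.5000
  = 0.8113 bits
H(B) = -[(3/16)·log₂(3/16) + (1/4)·log₂(1/4) + (9/16)·log₂(9/16)]
  = 0.4528 + 0.5000 + 0.4669
  = 1.4197 bits
H(A,B) = -[(1/16)·log₂(1/16) + (3/16)·log₂(3/16) + (1/2)·log₂(1/2) + (1/8)·log₂(1/8) + (1/16)·log₂(1/16) + (1/16)·log₂(1/16)]
  = 0.2500 + 0.4528 + 0.5000 + 0.3750 + 0.2500 + 0.2500
  = 2.0778 bits

I(A;B) = H(A) + H(B) - H(A,B)
  = 0.8113 + 1.4197 - 2.0778
  = 0.1532 bits

min(H(A), H(B)) = min(0.8113, 1.4197) = 0.8113 bits
Normalized MI = 0.1532 / 0.8113 = 0.1888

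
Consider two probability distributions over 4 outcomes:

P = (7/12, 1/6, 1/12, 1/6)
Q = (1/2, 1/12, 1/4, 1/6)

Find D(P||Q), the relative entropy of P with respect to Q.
D(P||Q) = Σ P(i) log₂(P(i)/Q(i))
  i=0: (7/12) × log₂((7/12)/(1/2)) = (7/12) × log₂(7/6) = 0.1297
  i=1: (1/6) × log₂((1/6)/(1/12)) = (1/6) × log₂(2) = 0.1667
  i=2: (1/12) × log₂((1/12)/(1/4)) = (1/12) × log₂(1/3) = -0.1321
  i=3: (1/6) × log₂((1/6)/(1/6)) = (1/6) × log₂(1) = 0.0000
D(P||Q) = 0.1297 + 0.1667 - 0.1321 + 0.0000
  = 0.1643 bits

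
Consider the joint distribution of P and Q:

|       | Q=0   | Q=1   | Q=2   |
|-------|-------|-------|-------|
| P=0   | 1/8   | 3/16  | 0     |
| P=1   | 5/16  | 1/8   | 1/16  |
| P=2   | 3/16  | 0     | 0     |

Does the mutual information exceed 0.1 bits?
Marginal P(P) (row sums):
  P(P=0) = 1/8 + 3/16 + 0 = 5/16
  P(P=1) = 5/16 + 1/8 + 1/16 = 1/2
  P(P=2) = 3/16 + 0 + 0 = 3/16
Marginal P(Q) (column sums):
  P(Q=0) = 1/8 + 5/16 + 3/16 = 5/8
  P(Q=1) = 3/16 + 1/8 + 0 = 5/16
  P(Q=2) = 0 + 1/16 + 0 = 1/16

H(P) = -[(5/16)·log₂(5/16) + (1/2)·log₂(1/2) + (3/16)·log₂(3/16)]
  = 0.5244 + 0.5000 + 0.4528
  = 1.4772 bits
H(Q) = -[(5/8)·log₂(5/8) + (5/16)·log₂(5/16) + (1/16)·log₂(1/16)]
  = 0.4238 + 0.5244 + 0.2500
  = 1.1982 bits
H(P,Q) = -[(1/8)·log₂(1/8) + (3/16)·log₂(3/16) + (5/16)·log₂(5/16) + (1/8)·log₂(1/8) + (1/16)·log₂(1/16) + (3/16)·log₂(3/16)]
  = 0.3750 + 0.4528 + 0.5244 + 0.3750 + 0.2500 + 0.4528
  = 2.4300 bits

I(P;Q) = H(P) + H(Q) - H(P,Q)
  = 1.4772 + 1.1982 - 2.4300
  = 0.2454 bits

Yes. I(P;Q) = 0.2454 bits, which is > 0.1 bits.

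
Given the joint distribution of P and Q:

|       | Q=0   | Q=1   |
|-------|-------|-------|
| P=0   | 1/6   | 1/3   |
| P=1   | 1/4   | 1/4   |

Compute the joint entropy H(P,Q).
H(P,Q) = -Σ P(P,Q) log₂ P(P,Q), summed over the non-zero cells:
H(P,Q) = -[(1/6)·log₂(1/6) + (1/3)·log₂(1/3) + (1/4)·log₂(1/4) + (1/4)·log₂(1/4)]
  = 0.4308 + 0.5283 + 0.5000 + 0.5000
  = 1.9591 bits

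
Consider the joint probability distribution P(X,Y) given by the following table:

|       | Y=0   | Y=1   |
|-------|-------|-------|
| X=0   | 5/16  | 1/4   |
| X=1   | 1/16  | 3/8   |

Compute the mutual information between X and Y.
Marginal P(X) (row sums):
  P(X=0) = 5/16 + 1/4 = 9/16
  P(X=1) = 1/16 + 3/8 = 7/16
Marginal P(Y) (column sums):
  P(Y=0) = 5/16 + 1/16 = 3/8
  P(Y=1) = 1/4 + 3/8 = 5/8

H(X) = -[(9/16)·log₂(9/16) + (7/16)·log₂(7/16)]
  = 0.4669 + 0.5218
  = 0.9887 bits
H(Y) = -[(3/8)·log₂(3/8) + (5/8)·log₂(5/8)]
  = 0.5306 + 0.4238
  = 0.9544 bits
H(X,Y) = -[(5/16)·log₂(5/16) + (1/4)·log₂(1/4) + (1/16)·log₂(1/16) + (3/8)·log₂(3/8)]
  = 0.5244 + 0.5000 + 0.2500 + 0.5306
  = 1.8050 bits

I(X;Y) = H(X) + H(Y) - H(X,Y)
  = 0.9887 + 0.9544 - 1.8050
  = 0.1381 bits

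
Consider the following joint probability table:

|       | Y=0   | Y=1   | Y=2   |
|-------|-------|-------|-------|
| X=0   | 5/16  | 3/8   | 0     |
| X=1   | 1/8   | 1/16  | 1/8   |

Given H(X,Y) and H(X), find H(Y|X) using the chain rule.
From the chain rule: H(X,Y) = H(X) + H(Y|X)
Therefore: H(Y|X) = H(X,Y) - H(X)

H(X,Y) = -[(5/16)·log₂(5/16) + (3/8)·log₂(3/8) + (1/8)·log₂(1/8) + (1/16)·log₂(1/16) + (1/8)·log₂(1/8)]
  = 0.5244 + 0.5306 + 0.3750 + 0.2500 + 0.3750
  = 2.0550 bits
Marginal P(X) (row sums):
  P(X=0) = 5/16 + 3/8 + 0 = 11/16
  P(X=1) = 1/8 + 1/16 + 1/8 = 5/16
H(X) = -[(11/16)·log₂(11/16) + (5/16)·log₂(5/16)]
  = 0.3716 + 0.5244
  = 0.8960 bits

H(Y|X) = 2.0550 - 0.8960 = 1.1590 bits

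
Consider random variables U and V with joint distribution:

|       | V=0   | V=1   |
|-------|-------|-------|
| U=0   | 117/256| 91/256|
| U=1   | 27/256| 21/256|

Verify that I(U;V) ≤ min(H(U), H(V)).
Marginal P(U) (row sums):
  P(U=0) = 117/256 + 91/256 = 13/16
  P(U=1) = 27/256 + 21/256 = 3/16
Marginal P(V) (column sums):
  P(V=0) = 117/256 + 27/256 = 9/16
  P(V=1) = 91/256 + 21/256 = 7/16

H(U) = -[(13/16)·log₂(13/16) + (3/16)·log₂(3/16)]
  = 0.2434 + 0.4528
  = 0.6962 bits
H(V) = -[(9/16)·log₂(9/16) + (7/16)·log₂(7/16)]
  = 0.4669 + 0.5218
  = 0.9887 bits
H(U,V) = -[(117/256)·log₂(117/256) + (91/256)·log₂(91/256) + (27/256)·log₂(27/256) + (21/256)·log₂(21/256)]
  = 0.5163 + 0.5304 + 0.3423 + 0.2959
  = 1.6849 bits

I(U;V) = H(U) + H(V) - H(U,V)
  = 0.6962 + 0.9887 - 1.6849
  = 0.0000 bits

min(H(U), H(V)) = min(0.6962, 0.9887) = 0.6962 bits
Since 0.0000 ≤ 0.6962, the bound is satisfied ✓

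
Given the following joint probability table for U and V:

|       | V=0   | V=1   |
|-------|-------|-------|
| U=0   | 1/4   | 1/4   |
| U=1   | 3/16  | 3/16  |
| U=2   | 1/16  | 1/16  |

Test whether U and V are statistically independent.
Marginal P(U) (row sums):
  P(U=0) = 1/4 + 1/4 = 1/2
  P(U=1) = 3/16 + 3/16 = 3/8
  P(U=2) = 1/16 + 1/16 = 1/8
Marginal P(V) (column sums):
  P(V=0) = 1/4 + 3/16 + 1/16 = 1/2
  P(V=1) = 1/4 + 3/16 + 1/16 = 1/2

U and V are independent iff P(U=i,V=j) = P(U=i)·P(V=j) for every cell.
  P(U=0)·P(V=0) = 1/2 × 1/2 = 1/4 = P(U=0,V=0) ✓
  P(U=0)·P(V=1) = 1/2 × 1/2 = 1/4 = P(U=0,V=1) ✓
  P(U=1)·P(V=0) = 3/8 × 1/2 = 3/16 = P(U=1,V=0) ✓
  P(U=1)·P(V=1) = 3/8 × 1/2 = 3/16 = P(U=1,V=1) ✓
  P(U=2)·P(V=0) = 1/8 × 1/2 = 1/16 = P(U=2,V=0) ✓
  P(U=2)·P(V=1) = 1/8 × 1/2 = 1/16 = P(U=2,V=1) ✓

Yes, U and V are independent: every cell factors, so I(U;V) = 0 bits.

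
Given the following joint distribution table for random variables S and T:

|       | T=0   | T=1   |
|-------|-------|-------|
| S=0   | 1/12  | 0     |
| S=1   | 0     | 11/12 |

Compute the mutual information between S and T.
Marginal P(S) (row sums):
  P(S=0) = 1/12 + 0 = 1/12
  P(S=1) = 0 + 11/12 = 11/12
Marginal P(T) (column sums):
  P(T=0) = 1/12 + 0 = 1/12
  P(T=1) = 0 + 11/12 = 11/12

H(S) = -[(1/12)·log₂(1/12) + (11/12)·log₂(11/12)]
  = 0.2987 + 0.1151
  = 0.4138 bits
H(T) = -[(1/12)·log₂(1/12) + (11/12)·log₂(11/12)]
  = 0.2987 + 0.1151
  = 0.4138 bits
H(S,T) = -[(1/12)·log₂(1/12) + (11/12)·log₂(11/12)]
  = 0.2987 + 0.1151
  = 0.4138 bits

I(S;T) = H(S) + H(T) - H(S,T)
  = 0.4138 + 0.4138 - 0.4138
  = 0.4138 bits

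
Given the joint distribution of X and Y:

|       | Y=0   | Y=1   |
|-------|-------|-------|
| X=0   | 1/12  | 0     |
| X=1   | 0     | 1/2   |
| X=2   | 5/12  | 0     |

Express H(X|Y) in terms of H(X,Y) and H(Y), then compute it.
H(X|Y) = H(X,Y) - H(Y)

Marginal P(Y) (column sums):
  P(Y=0) = 1/12 + 0 + 5/12 = 1/2
  P(Y=1) = 0 + 1/2 + 0 = 1/2

H(X,Y) = -[(1/12)·log₂(1/12) + (1/2)·log₂(1/2) + (5/12)·log₂(5/12)]
  = 0.2987 + 0.5000 + 0.5263
  = 1.3250 bits
H(Y) = -[(1/2)·log₂(1/2) + (1/2)·log₂(1/2)]
  = 0.5000 + 0.5000
  = 1.0000 bits

H(X|Y) = 1.3250 - 1.0000 = 0.3250 bits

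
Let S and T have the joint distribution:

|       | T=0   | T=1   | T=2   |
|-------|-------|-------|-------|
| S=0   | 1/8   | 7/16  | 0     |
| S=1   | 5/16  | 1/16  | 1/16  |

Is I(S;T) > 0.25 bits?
Marginal P(S) (row sums):
  P(S=0) = 1/8 + 7/16 + 0 = 9/16
  P(S=1) = 5/16 + 1/16 + 1/16 = 7/16
Marginal P(T) (column sums):
  P(T=0) = 1/8 + 5/16 = 7/16
  P(T=1) = 7/16 + 1/16 = 1/2
  P(T=2) = 0 + 1/16 = 1/16

H(S) = -[(9/16)·log₂(9/16) + (7/16)·log₂(7/16)]
  = 0.4669 + 0.5218
  = 0.9887 bits
H(T) = -[(7/16)·log₂(7/16) + (1/2)·log₂(1/2) + (1/16)·log₂(1/16)]
  = 0.5218 + 0.5000 + 0.2500
  = 1.2718 bits
H(S,T) = -[(1/8)·log₂(1/8) + (7/16)·log₂(7/16) + (5/16)·log₂(5/16) + (1/16)·log₂(1/16) + (1/16)·log₂(1/16)]
  = 0.3750 + 0.5218 + 0.5244 + 0.2500 + 0.2500
  = 1.9212 bits

I(S;T) = H(S) + H(T) - H(S,T)
  = 0.9887 + 1.2718 - 1.9212
  = 0.3393 bits

Yes. I(S;T) = 0.3393 bits, which is > 0.25 bits.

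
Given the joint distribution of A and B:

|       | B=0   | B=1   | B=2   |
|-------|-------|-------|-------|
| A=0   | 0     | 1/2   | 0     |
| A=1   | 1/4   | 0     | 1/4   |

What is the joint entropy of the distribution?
H(A,B) = -Σ P(A,B) log₂ P(A,B), summed over the non-zero cells:
H(A,B) = -[(1/2)·log₂(1/2) + (1/4)·log₂(1/4) + (1/4)·log₂(1/4)]
  = 0.5000 + 0.5000 + 0.5000
  = 1.5000 bits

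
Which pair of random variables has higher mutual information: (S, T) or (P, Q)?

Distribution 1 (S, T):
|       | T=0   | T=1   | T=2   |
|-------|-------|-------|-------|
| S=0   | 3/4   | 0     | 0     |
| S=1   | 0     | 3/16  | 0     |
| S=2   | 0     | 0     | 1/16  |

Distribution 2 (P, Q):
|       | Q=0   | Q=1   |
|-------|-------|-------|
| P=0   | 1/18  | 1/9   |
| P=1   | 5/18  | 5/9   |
Distribution 1 (S, T):
Marginal P(S) (row sums):
  P(S=0) = 3/4 + 0 + 0 = 3/4
  P(S=1) = 0 + 3/16 + 0 = 3/16
  P(S=2) = 0 + 0 + 1/16 = 1/16
Marginal P(T) (column sums):
  P(T=0) = 3/4 + 0 + 0 = 3/4
  P(T=1) = 0 + 3/16 + 0 = 3/16
  P(T=2) = 0 + 0 + 1/16 = 1/16

H(S) = -[(3/4)·log₂(3/4) + (3/16)·log₂(3/16) + (1/16)·log₂(1/16)]
  = 0.3113 + 0.4528 + 0.2500
  = 1.0141 bits
H(T) = -[(3/4)·log₂(3/4) + (3/16)·log₂(3/16) + (1/16)·log₂(1/16)]
  = 0.3113 + 0.4528 + 0.2500
  = 1.0141 bits
H(S,T) = -[(3/4)·log₂(3/4) + (3/16)·log₂(3/16) + (1/16)·log₂(1/16)]
  = 0.3113 + 0.4528 + 0.2500
  = 1.0141 bits

I(S;T) = H(S) + H(T) - H(S,T)
  = 1.0141 + 1.0141 - 1.0141
  = 1.0141 bits

Distribution 2 (P, Q):
Marginal P(P) (row sums):
  P(P=0) = 1/18 + 1/9 = 1/6
  P(P=1) = 5/18 + 5/9 = 5/6
Marginal P(Q) (column sums):
  P(Q=0) = 1/18 + 5/18 = 1/3
  P(Q=1) = 1/9 + 5/9 = 2/3

H(P) = -[(1/6)·log₂(1/6) + (5/6)·log₂(5/6)]
  = 0.4308 + 0.2192
  = 0.6500 bits
H(Q) = -[(1/3)·log₂(1/3) + (2/3)·log₂(2/3)]
  = 0.5283 + 0.3900
  = 0.9183 bits
H(P,Q) = -[(1/18)·log₂(1/18) + (1/9)·log₂(1/9) + (5/18)·log₂(5/18) + (5/9)·log₂(5/9)]
  = 0.2317 + 0.3522 + 0.5133 + 0.4711
  = 1.5683 bits

I(P;Q) = H(P) + H(Q) - H(P,Q)
  = 0.6500 + 0.9183 - 1.5683
  = 0.0000 bits

I(S;T) = 1.0141 bits > I(P;Q) = 0.0000 bits, so (S, T) has the higher mutual information (stronger dependence).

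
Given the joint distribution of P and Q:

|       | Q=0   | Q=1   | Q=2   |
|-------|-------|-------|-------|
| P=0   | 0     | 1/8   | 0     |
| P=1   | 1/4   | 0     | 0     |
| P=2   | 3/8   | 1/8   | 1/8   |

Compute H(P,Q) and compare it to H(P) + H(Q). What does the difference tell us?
Marginal P(P) (row sums):
  P(P=0) = 0 + 1/8 + 0 = 1/8
  P(P=1) = 1/4 + 0 + 0 = 1/4
  P(P=2) = 3/8 + 1/8 + 1/8 = 5/8
Marginal P(Q) (column sums):
  P(Q=0) = 0 + 1/4 + 3/8 = 5/8
  P(Q=1) = 1/8 + 0 + 1/8 = 1/4
  P(Q=2) = 0 + 0 + 1/8 = 1/8

H(P,Q) = -[(1/8)·log₂(1/8) + (1/4)·log₂(1/4) + (3/8)·log₂(3/8) + (1/8)·log₂(1/8) + (1/8)·log₂(1/8)]
  = 0.3750 + 0.5000 + 0.5306 + 0.3750 + 0.3750
  = 2.1556 bits
H(P) = -[(1/8)·log₂(1/8) + (1/4)·log₂(1/4) + (5/8)·log₂(5/8)]
  = 0.3750 + 0.5000 + 0.4238
  = 1.2988 bits
H(Q) = -[(5/8)·log₂(5/8) + (1/4)·log₂(1/4) + (1/8)·log₂(1/8)]
  = 0.4238 + 0.5000 + 0.3750
  = 1.2988 bits

H(P) + H(Q) = 1.2988 + 1.2988 = 2.5976 bits
Difference: H(P) + H(Q) - H(P,Q) = 2.5976 - 2.1556 = 0.4420 bits = I(P;Q)

The difference is the mutual information; it is positive here, so P and Q are dependent (knowing one reduces uncertainty about the other by 0.4420 bits).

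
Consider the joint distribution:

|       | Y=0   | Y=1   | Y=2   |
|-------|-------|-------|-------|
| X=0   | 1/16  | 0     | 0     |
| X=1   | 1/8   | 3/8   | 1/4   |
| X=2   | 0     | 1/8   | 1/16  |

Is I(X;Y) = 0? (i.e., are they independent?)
Marginal P(X) (row sums):
  P(X=0) = 1/16 + 0 + 0 = 1/16
  P(X=1) = 1/8 + 3/8 + 1/4 = 3/4
  P(X=2) = 0 + 1/8 + 1/16 = 3/16
Marginal P(Y) (column sums):
  P(Y=0) = 1/16 + 1/8 + 0 = 3/16
  P(Y=1) = 0 + 3/8 + 1/8 = 1/2
  P(Y=2) = 0 + 1/4 + 1/16 = 5/16

X and Y are independent iff P(X=i,Y=j) = P(X=i)·P(Y=j) for every cell.
  P(X=0)·P(Y=0) = 1/16 × 3/16 = 3/256, but P(X=0,Y=0) = 1/16 ✗

No, X and Y are not independent. Quantitatively, I(X;Y) > 0:

H(X) = -[(1/16)·log₂(1/16) + (3/4)·log₂(3/4) + (3/16)·log₂(3/16)]
  = 0.2500 + 0.3113 + 0.4528
  = 1.0141 bits
H(Y) = -[(3/16)·log₂(3/16) + (1/2)·log₂(1/2) + (5/16)·log₂(5/16)]
  = 0.4528 + 0.5000 + 0.5244
  = 1.4772 bits
H(X,Y) = -[(1/16)·log₂(1/16) + (1/8)·log₂(1/8) + (3/8)·log₂(3/8) + (1/4)·log₂(1/4) + (1/8)·log₂(1/8) + (1/16)·log₂(1/16)]
  = 0.2500 + 0.3750 + 0.5306 + 0.5000 + 0.3750 + 0.2500
  = 2.2806 bits
I(X;Y) = H(X) + H(Y) - H(X,Y) = 1.0141 + 1.4772 - 2.2806 = 0.2107 bits > 0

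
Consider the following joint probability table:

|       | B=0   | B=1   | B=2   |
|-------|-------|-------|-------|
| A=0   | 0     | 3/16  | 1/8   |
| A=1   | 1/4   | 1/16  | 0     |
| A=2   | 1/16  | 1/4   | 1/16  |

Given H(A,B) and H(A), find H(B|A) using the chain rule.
From the chain rule: H(A,B) = H(A) + H(B|A)
Therefore: H(B|A) = H(A,B) - H(A)

H(A,B) = -[(3/16)·log₂(3/16) + (1/8)·log₂(1/8) + (1/4)·log₂(1/4) + (1/16)·log₂(1/16) + (1/16)·log₂(1/16) + (1/4)·log₂(1/4) + (1/16)·log₂(1/16)]
  = 0.4528 + 0.3750 + 0.5000 + 0.2500 + 0.2500 + 0.5000 + 0.2500
  = 2.5778 bits
Marginal P(A) (row sums):
  P(A=0) = 0 + 3/16 + 1/8 = 5/16
  P(A=1) = 1/4 + 1/16 + 0 = 5/16
  P(A=2) = 1/16 + 1/4 + 1/16 = 3/8
H(A) = -[(5/16)·log₂(5/16) + (5/16)·log₂(5/16) + (3/8)·log₂(3/8)]
  = 0.5244 + 0.5244 + 0.5306
  = 1.5794 bits

H(B|A) = 2.5778 - 1.5794 = 0.9984 bits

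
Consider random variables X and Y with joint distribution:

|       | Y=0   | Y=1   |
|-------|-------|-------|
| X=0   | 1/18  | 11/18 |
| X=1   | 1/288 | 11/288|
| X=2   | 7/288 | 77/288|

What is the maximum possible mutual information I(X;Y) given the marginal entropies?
The upper bound on mutual information is I(X;Y) ≤ min(H(X), H(Y)).

Marginal P(X) (row sums):
  P(X=0) = 1/18 + 11/18 = 2/3
  P(X=1) = 1/288 + 11/288 = 1/24
  P(X=2) = 7/288 + 77/288 = 7/24
Marginal P(Y) (column sums):
  P(Y=0) = 1/18 + 1/288 + 7/288 = 1/12
  P(Y=1) = 11/18 + 11/288 + 77/288 = 11/12

H(X) = -[(2/3)·log₂(2/3) + (1/24)·log₂(1/24) + (7/24)·log₂(7/24)]
  = 0.3900 + 0.1910 + 0.5185
  = 1.0995 bits
H(Y) = -[(1/12)·log₂(1/12) + (11/12)·log₂(11/12)]
  = 0.2987 + 0.1151
  = 0.4138 bits

Maximum possible I(X;Y) = min(1.0995, 0.4138) = 0.4138 bits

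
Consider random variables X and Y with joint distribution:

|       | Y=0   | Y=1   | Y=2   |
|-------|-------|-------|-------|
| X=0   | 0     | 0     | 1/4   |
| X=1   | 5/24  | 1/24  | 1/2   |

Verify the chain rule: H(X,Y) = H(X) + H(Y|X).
Left side:
H(X,Y) = -[(1/4)·log₂(1/4) + (5/24)·log₂(5/24) + (1/24)·log₂(1/24) + (1/2)·log₂(1/2)]
  = 0.5000 + 0.4715 + 0.1910 + 0.5000
  = 1.6625 bits

Right side:
Marginal P(X) (row sums):
  P(X=0) = 0 + 0 + 1/4 = 1/4
  P(X=1) = 5/24 + 1/24 + 1/2 = 3/4
H(X) = -[(1/4)·log₂(1/4) + (3/4)·log₂(3/4)]
  = 0.5000 + 0.3113
  = 0.8113 bits
H(Y|X) = -Σ P(X,Y)·log₂ P(Y|X), where P(Y|X) = P(X,Y) / P(X)
  (cells with P(X,Y) = 0 contribute 0)
  (X=0,Y=2): P(Y|X) = (1/4)/(1/4) = 1;  -(1/4)·log₂(1) = 0.0000
  (X=1,Y=0): P(Y|X) = (5/24)/(3/4) = 5/18;  -(5/24)·log₂(5/18) = 0.3850
  (X=1,Y=1): P(Y|X) = (1/24)/(3/4) = 1/18;  -(1/24)·log₂(1/18) = 0.1737
  (X=1,Y=2): P(Y|X) = (1/2)/(3/4) = 2/3;  -(1/2)·log₂(2/3) = 0.2925
H(Y|X) = 0.0000 + 0.3850 + 0.1737 + 0.2925
  = 0.8512 bits
H(X) + H(Y|X) = 0.8113 + 0.8512 = 1.6625 bits

Both sides equal 1.6625 bits, so the chain rule holds ✓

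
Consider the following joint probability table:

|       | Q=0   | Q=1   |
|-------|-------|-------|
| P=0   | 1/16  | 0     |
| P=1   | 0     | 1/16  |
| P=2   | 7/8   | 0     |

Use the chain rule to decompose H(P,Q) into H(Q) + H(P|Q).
By the chain rule: H(P,Q) = H(Q) + H(P|Q)

Marginal P(Q) (column sums):
  P(Q=0) = 1/16 + 0 + 7/8 = 15/16
  P(Q=1) = 0 + 1/16 + 0 = 1/16
H(Q) = -[(15/16)·log₂(15/16) + (1/16)·log₂(1/16)]
  = 0.0873 + 0.2500
  = 0.3373 bits
H(P|Q) = -Σ P(P,Q)·log₂ P(P|Q), where P(P|Q) = P(P,Q) / P(Q)
  (cells with P(P,Q) = 0 contribute 0)
  (P=0,Q=0): P(P|Q) = (1/16)/(15/16) = 1/15;  -(1/16)·log₂(1/15) = 0.2442
  (P=1,Q=1): P(P|Q) = (1/16)/(1/16) = 1;  -(1/16)·log₂(1) = 0.0000
  (P=2,Q=0): P(P|Q) = (7/8)/(15/16) = 14/15;  -(7/8)·log₂(14/15) = 0.0871
H(P|Q) = 0.2442 + 0.0000 + 0.0871
  = 0.3313 bits

H(P,Q) = H(Q) + H(P|Q) = 0.3373 + 0.3313 = 0.6686 bits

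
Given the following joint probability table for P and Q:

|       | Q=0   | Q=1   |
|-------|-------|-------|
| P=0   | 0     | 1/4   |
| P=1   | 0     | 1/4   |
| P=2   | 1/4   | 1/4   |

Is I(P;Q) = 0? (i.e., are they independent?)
Marginal P(P) (row sums):
  P(P=0) = 0 + 1/4 = 1/4
  P(P=1) = 0 + 1/4 = 1/4
  P(P=2) = 1/4 + 1/4 = 1/2
Marginal P(Q) (column sums):
  P(Q=0) = 0 + 0 + 1/4 = 1/4
  P(Q=1) = 1/4 + 1/4 + 1/4 = 3/4

P and Q are independent iff P(P=i,Q=j) = P(P=i)·P(Q=j) for every cell.
  P(P=0)·P(Q=0) = 1/4 × 1/4 = 1/16, but P(P=0,Q=0) = 0 ✗

No, P and Q are not independent. Quantitatively, I(P;Q) > 0:

H(P) = -[(1/4)·log₂(1/4) + (1/4)·log₂(1/4) + (1/2)·log₂(1/2)]
  = 0.5000 + 0.5000 + 0.5000
  = 1.5000 bits
H(Q) = -[(1/4)·log₂(1/4) + (3/4)·log₂(3/4)]
  = 0.5000 + 0.3113
  = 0.8113 bits
H(P,Q) = -[(1/4)·log₂(1/4) + (1/4)·log₂(1/4) + (1/4)·log₂(1/4) + (1/4)·log₂(1/4)]
  = 0.5000 + 0.5000 + 0.5000 + 0.5000
  = 2.0000 bits
I(P;Q) = H(P) + H(Q) - H(P,Q) = 1.5000 + 0.8113 - 2.0000 = 0.3113 bits > 0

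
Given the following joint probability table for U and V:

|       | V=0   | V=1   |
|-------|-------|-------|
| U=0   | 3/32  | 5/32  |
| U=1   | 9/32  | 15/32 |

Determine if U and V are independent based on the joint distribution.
Marginal P(U) (row sums):
  P(U=0) = 3/32 + 5/32 = 1/4
  P(U=1) = 9/32 + 15/32 = 3/4
Marginal P(V) (column sums):
  P(V=0) = 3/32 + 9/32 = 3/8
  P(V=1) = 5/32 + 15/32 = 5/8

U and V are independent iff P(U=i,V=j) = P(U=i)·P(V=j) for every cell.
  P(U=0)·P(V=0) = 1/4 × 3/8 = 3/32 = P(U=0,V=0) ✓
  P(U=0)·P(V=1) = 1/4 × 5/8 = 5/32 = P(U=0,V=1) ✓
  P(U=1)·P(V=0) = 3/4 × 3/8 = 9/32 = P(U=1,V=0) ✓
  P(U=1)·P(V=1) = 3/4 × 5/8 = 15/32 = P(U=1,V=1) ✓

Yes, U and V are independent: every cell factors, so I(U;V) = 0 bits.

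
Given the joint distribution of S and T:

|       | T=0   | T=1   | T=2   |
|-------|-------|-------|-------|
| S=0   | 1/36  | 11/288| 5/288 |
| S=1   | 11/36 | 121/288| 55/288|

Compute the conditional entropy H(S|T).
Marginal P(T) (column sums):
  P(T=0) = 1/36 + 11/36 = 1/3
  P(T=1) = 11/288 + 121/288 = 11/24
  P(T=2) = 5/288 + 55/288 = 5/24

H(S|T) = -Σ P(S,T)·log₂ P(S|T), where P(S|T) = P(S,T) / P(T)
  (S=0,T=0): P(S|T) = (1/36)/(1/3) = 1/12;  -(1/36)·log₂(1/12) = 0.0996
  (S=0,T=1): P(S|T) = (11/288)/(11/24) = 1/12;  -(11/288)·log₂(1/12) = 0.1369
  (S=0,T=2): P(S|T) = (5/288)/(5/24) = 1/12;  -(5/288)·log₂(1/12) = 0.0622
  (S=1,T=0): P(S|T) = (11/36)/(1/3) = 11/12;  -(11/36)·log₂(11/12) = 0.0384
  (S=1,T=1): P(S|T) = (121/288)/(11/24) = 11/12;  -(121/288)·log₂(11/12) = 0.0527
  (S=1,T=2): P(S|T) = (55/288)/(5/24) = 11/12;  -(55/288)·log₂(11/12) = 0.0240
H(S|T) = 0.0996 + 0.1369 + 0.0622 + 0.0384 + 0.0527 + 0.0240
  = 0.4138 bits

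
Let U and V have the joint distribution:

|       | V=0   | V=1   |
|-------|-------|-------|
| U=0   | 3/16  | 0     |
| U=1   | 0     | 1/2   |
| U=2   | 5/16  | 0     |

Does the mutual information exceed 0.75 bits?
Marginal P(U) (row sums):
  P(U=0) = 3/16 + 0 = 3/16
  P(U=1) = 0 + 1/2 = 1/2
  P(U=2) = 5/16 + 0 = 5/16
Marginal P(V) (column sums):
  P(V=0) = 3/16 + 0 + 5/16 = 1/2
  P(V=1) = 0 + 1/2 + 0 = 1/2

H(U) = -[(3/16)·log₂(3/16) + (1/2)·log₂(1/2) + (5/16)·log₂(5/16)]
  = 0.4528 + 0.5000 + 0.5244
  = 1.4772 bits
H(V) = -[(1/2)·log₂(1/2) + (1/2)·log₂(1/2)]
  = 0.5000 + 0.5000
  = 1.0000 bits
H(U,V) = -[(3/16)·log₂(3/16) + (1/2)·log₂(1/2) + (5/16)·log₂(5/16)]
  = 0.4528 + 0.5000 + 0.5244
  = 1.4772 bits

I(U;V) = H(U) + H(V) - H(U,V)
  = 1.4772 + 1.0000 - 1.4772
  = 1.0000 bits

Yes. I(U;V) = 1.0000 bits, which is > 0.75 bits.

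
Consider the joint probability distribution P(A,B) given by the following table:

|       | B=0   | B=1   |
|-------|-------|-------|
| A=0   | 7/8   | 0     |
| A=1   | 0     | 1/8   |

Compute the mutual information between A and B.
Marginal P(A) (row sums):
  P(A=0) = 7/8 + 0 = 7/8
  P(A=1) = 0 + 1/8 = 1/8
Marginal P(B) (column sums):
  P(B=0) = 7/8 + 0 = 7/8
  P(B=1) = 0 + 1/8 = 1/8

H(A) = -[(7/8)·log₂(7/8) + (1/8)·log₂(1/8)]
  = 0.1686 + 0.3750
  = 0.5436 bits
H(B) = -[(7/8)·log₂(7/8) + (1/8)·log₂(1/8)]
  = 0.1686 + 0.3750
  = 0.5436 bits
H(A,B) = -[(7/8)·log₂(7/8) + (1/8)·log₂(1/8)]
  = 0.1686 + 0.3750
  = 0.5436 bits

I(A;B) = H(A) + H(B) - H(A,B)
  = 0.5436 + 0.5436 - 0.5436
  = 0.5436 bits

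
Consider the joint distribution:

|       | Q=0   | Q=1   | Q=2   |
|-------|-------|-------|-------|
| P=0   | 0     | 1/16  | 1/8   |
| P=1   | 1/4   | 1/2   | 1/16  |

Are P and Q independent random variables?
Marginal P(P) (row sums):
  P(P=0) = 0 + 1/16 + 1/8 = 3/16
  P(P=1) = 1/4 + 1/2 + 1/16 = 13/16
Marginal P(Q) (column sums):
  P(Q=0) = 0 + 1/4 = 1/4
  P(Q=1) = 1/16 + 1/2 = 9/16
  P(Q=2) = 1/8 + 1/16 = 3/16

P and Q are independent iff P(P=i,Q=j) = P(P=i)·P(Q=j) for every cell.
  P(P=0)·P(Q=0) = 3/16 × 1/4 = 3/64, but P(P=0,Q=0) = 0 ✗

No, P and Q are not independent. Quantitatively, I(P;Q) > 0:

H(P) = -[(3/16)·log₂(3/16) + (13/16)·log₂(13/16)]
  = 0.4528 + 0.2434
  = 0.6962 bits
H(Q) = -[(1/4)·log₂(1/4) + (9/16)·log₂(9/16) + (3/16)·log₂(3/16)]
  = 0.5000 + 0.4669 + 0.4528
  = 1.4197 bits
H(P,Q) = -[(1/16)·log₂(1/16) + (1/8)·log₂(1/8) + (1/4)·log₂(1/4) + (1/2)·log₂(1/2) + (1/16)·log₂(1/16)]
  = 0.2500 + 0.3750 + 0.5000 + 0.5000 + 0.2500
  = 1.8750 bits
I(P;Q) = H(P) + H(Q) - H(P,Q) = 0.6962 + 1.4197 - 1.8750 = 0.2409 bits > 0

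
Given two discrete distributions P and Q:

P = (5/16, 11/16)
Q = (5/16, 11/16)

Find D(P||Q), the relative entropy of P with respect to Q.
D(P||Q) = Σ P(i) log₂(P(i)/Q(i))
  i=0: (5/16) × log₂((5/16)/(5/16)) = (5/16) × log₂(1) = 0.0000
  i=1: (11/16) × log₂((11/16)/(11/16)) = (11/16) × log₂(1) = 0.0000
D(P||Q) = 0.0000 + 0.0000
  = 0.0000 bits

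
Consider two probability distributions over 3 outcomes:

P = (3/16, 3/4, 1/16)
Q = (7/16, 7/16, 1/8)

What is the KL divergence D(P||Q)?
D(P||Q) = Σ P(i) log₂(P(i)/Q(i))
  i=0: (3/16) × log₂((3/16)/(7/16)) = (3/16) × log₂(3/7) = -0.2292
  i=1: (3/4) × log₂((3/4)/(7/16)) = (3/4) × log₂(12/7) = 0.5832
  i=2: (1/16) × log₂((1/16)/(1/8)) = (1/16) × log₂(1/2) = -0.0625
D(P||Q) = -0.2292 + 0.5832 - 0.0625
  = 0.2915 bits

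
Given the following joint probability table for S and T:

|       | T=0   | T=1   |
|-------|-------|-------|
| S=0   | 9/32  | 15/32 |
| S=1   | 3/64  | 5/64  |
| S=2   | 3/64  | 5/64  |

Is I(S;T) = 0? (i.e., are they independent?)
Marginal P(S) (row sums):
  P(S=0) = 9/32 + 15/32 = 3/4
  P(S=1) = 3/64 + 5/64 = 1/8
  P(S=2) = 3/64 + 5/64 = 1/8
Marginal P(T) (column sums):
  P(T=0) = 9/32 + 3/64 + 3/64 = 3/8
  P(T=1) = 15/32 + 5/64 + 5/64 = 5/8

S and T are independent iff P(S=i,T=j) = P(S=i)·P(T=j) for every cell.
  P(S=0)·P(T=0) = 3/4 × 3/8 = 9/32 = P(S=0,T=0) ✓
  P(S=0)·P(T=1) = 3/4 × 5/8 = 15/32 = P(S=0,T=1) ✓
  P(S=1)·P(T=0) = 1/8 × 3/8 = 3/64 = P(S=1,T=0) ✓
  P(S=1)·P(T=1) = 1/8 × 5/8 = 5/64 = P(S=1,T=1) ✓
  P(S=2)·P(T=0) = 1/8 × 3/8 = 3/64 = P(S=2,T=0) ✓
  P(S=2)·P(T=1) = 1/8 × 5/8 = 5/64 = P(S=2,T=1) ✓

Yes, S and T are independent: every cell factors, so I(S;T) = 0 bits.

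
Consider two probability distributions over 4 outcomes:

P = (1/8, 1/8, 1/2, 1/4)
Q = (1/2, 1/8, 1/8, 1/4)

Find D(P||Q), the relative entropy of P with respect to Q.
D(P||Q) = Σ P(i) log₂(P(i)/Q(i))
  i=0: (1/8) × log₂((1/8)/(1/2)) = (1/8) × log₂(1/4) = -0.2500
  i=1: (1/8) × log₂((1/8)/(1/8)) = (1/8) × log₂(1) = 0.0000
  i=2: (1/2) × log₂((1/2)/(1/8)) = (1/2) × log₂(4) = 1.0000
  i=3: (1/4) × log₂((1/4)/(1/4)) = (1/4) × log₂(1) = 0.0000
D(P||Q) = -0.2500 + 0.0000 + 1.0000 + 0.0000
  = 0.7500 bits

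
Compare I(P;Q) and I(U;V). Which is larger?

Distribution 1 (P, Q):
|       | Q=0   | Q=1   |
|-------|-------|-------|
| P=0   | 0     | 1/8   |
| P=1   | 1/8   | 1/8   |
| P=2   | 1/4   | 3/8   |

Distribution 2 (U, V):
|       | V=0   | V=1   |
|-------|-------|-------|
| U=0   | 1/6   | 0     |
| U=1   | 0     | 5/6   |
Distribution 1 (P, Q):
Marginal P(P) (row sums):
  P(P=0) = 0 + 1/8 = 1/8
  P(P=1) = 1/8 + 1/8 = 1/4
  P(P=2) = 1/4 + 3/8 = 5/8
Marginal P(Q) (column sums):
  P(Q=0) = 0 + 1/8 + 1/4 = 3/8
  P(Q=1) = 1/8 + 1/8 + 3/8 = 5/8

H(P) = -[(1/8)·log₂(1/8) + (1/4)·log₂(1/4) + (5/8)·log₂(5/8)]
  = 0.3750 + 0.5000 + 0.4238
  = 1.2988 bits
H(Q) = -[(3/8)·log₂(3/8) + (5/8)·log₂(5/8)]
  = 0.5306 + 0.4238
  = 0.9544 bits
H(P,Q) = -[(1/8)·log₂(1/8) + (1/8)·log₂(1/8) + (1/8)·log₂(1/8) + (1/4)·log₂(1/4) + (3/8)·log₂(3/8)]
  = 0.3750 + 0.3750 + 0.3750 + 0.5000 + 0.5306
  = 2.1556 bits

I(P;Q) = H(P) + H(Q) - H(P,Q)
  = 1.2988 + 0.9544 - 2.1556
  = 0.0976 bits

Distribution 2 (U, V):
Marginal P(U) (row sums):
  P(U=0) = 1/6 + 0 = 1/6
  P(U=1) = 0 + 5/6 = 5/6
Marginal P(V) (column sums):
  P(V=0) = 1/6 + 0 = 1/6
  P(V=1) = 0 + 5/6 = 5/6

H(U) = -[(1/6)·log₂(1/6) + (5/6)·log₂(5/6)]
  = 0.4308 + 0.2192
  = 0.6500 bits
H(V) = -[(1/6)·log₂(1/6) + (5/6)·log₂(5/6)]
  = 0.4308 + 0.2192
  = 0.6500 bits
H(U,V) = -[(1/6)·log₂(1/6) + (5/6)·log₂(5/6)]
  = 0.4308 + 0.2192
  = 0.6500 bits

I(U;V) = H(U) + H(V) - H(U,V)
  = 0.6500 + 0.6500 - 0.6500
  = 0.6500 bits

I(U;V) = 0.6500 bits > I(P;Q) = 0.0976 bits, so (U, V) has the higher mutual information (stronger dependence).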